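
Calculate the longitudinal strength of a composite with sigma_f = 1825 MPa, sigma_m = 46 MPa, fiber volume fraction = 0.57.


sigma_1 = sigma_f*Vf + sigma_m*(1-Vf) = 1825*0.57 + 46*0.43 = 1060.0 MPa

1060.0 MPa


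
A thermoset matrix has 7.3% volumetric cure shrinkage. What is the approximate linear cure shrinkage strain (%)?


Linear shrinkage ≈ vol_shrink/3 = 7.3/3 = 2.433%

2.433%


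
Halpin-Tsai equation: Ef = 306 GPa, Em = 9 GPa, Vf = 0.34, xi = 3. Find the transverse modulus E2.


eta = (Ef/Em - 1)/(Ef/Em + xi) = (34.0 - 1)/(34.0 + 3) = 0.8919
E2 = Em*(1+xi*eta*Vf)/(1-eta*Vf) = 24.67 GPa

24.67 GPa


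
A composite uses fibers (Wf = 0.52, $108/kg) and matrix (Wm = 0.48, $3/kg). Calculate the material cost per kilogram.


Cost = cost_f*Wf + cost_m*Wm = 108*0.52 + 3*0.48 = $57.6/kg

$57.6/kg


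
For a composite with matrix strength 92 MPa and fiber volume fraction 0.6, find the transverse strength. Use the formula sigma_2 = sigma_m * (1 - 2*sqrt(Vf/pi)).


factor = 1 - 2*sqrt(0.6/pi) = 0.126
sigma_2 = 92 * 0.126 = 11.59 MPa

11.59 MPa


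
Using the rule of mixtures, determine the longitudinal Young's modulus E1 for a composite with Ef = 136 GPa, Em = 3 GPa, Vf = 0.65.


E1 = Ef*Vf + Em*(1-Vf) = 136*0.65 + 3*0.35 = 89.45 GPa

89.45 GPa


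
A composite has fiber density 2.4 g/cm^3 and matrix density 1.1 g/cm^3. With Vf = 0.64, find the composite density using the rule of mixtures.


rho_c = rho_f*Vf + rho_m*(1-Vf) = 2.4*0.64 + 1.1*0.36 = 1.932 g/cm^3

1.932 g/cm^3


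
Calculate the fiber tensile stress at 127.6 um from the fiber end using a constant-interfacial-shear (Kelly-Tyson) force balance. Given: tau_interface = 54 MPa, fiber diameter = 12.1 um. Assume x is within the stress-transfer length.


Force balance: sigma_f * (pi*d^2/4) = tau * (pi*d) * x  ->  sigma_f = 4 * tau * x / d
sigma_f = 4 * 54 * 127.6 / 12.1 = 2277.8 MPa

2277.8 MPa


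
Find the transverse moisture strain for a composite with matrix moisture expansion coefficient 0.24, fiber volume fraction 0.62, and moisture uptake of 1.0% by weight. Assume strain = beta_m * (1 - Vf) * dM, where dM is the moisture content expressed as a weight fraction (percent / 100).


dM = 1.0/100 = 0.01
strain = beta_m * (1-Vf) * dM = 0.24 * 0.38 * 0.01 = 0.000912

0.000912


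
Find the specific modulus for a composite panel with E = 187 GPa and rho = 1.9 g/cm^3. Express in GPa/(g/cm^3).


Specific stiffness = E/rho = 187/1.9 = 98.4 GPa/(g/cm^3)

98.4 GPa/(g/cm^3)


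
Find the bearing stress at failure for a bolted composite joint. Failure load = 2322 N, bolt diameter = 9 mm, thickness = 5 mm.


sigma_br = F/(d*h) = 2322/(9*5) = 51.6 MPa

51.6 MPa


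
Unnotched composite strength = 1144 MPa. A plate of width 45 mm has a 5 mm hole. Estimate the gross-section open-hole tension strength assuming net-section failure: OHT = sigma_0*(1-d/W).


OHT = sigma_0*(1-d/W) = 1144*(1-5/45) = 1016.9 MPa

1016.9 MPa


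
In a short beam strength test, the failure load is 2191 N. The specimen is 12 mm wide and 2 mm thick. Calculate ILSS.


ILSS = 3F/(4bh) = 3*2191/(4*12*2) = 68.47 MPa

68.47 MPa


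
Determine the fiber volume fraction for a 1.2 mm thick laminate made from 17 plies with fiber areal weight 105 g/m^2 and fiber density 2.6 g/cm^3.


Vf = n * FAW / (rho_f * h * 1000) = 17 * 105 / (2.6 * 1.2 * 1000) = 0.5721

0.5721


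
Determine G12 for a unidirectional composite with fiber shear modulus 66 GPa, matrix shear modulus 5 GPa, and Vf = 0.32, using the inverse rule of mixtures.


1/G12 = Vf/Gf + (1-Vf)/Gm = 0.32/66 + 0.68/5
G12 = 7.1 GPa

7.1 GPa


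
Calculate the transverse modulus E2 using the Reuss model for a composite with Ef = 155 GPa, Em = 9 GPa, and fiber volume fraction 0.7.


1/E2 = Vf/Ef + (1-Vf)/Em = 0.7/155 + 0.3/9
E2 = 26.42 GPa

26.42 GPa


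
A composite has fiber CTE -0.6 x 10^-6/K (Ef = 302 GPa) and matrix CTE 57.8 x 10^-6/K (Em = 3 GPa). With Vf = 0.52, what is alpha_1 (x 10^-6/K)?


E1 = Ef*Vf + Em*(1-Vf) = 158.48
alpha_1 = (alpha_f*Ef*Vf + alpha_m*Em*(1-Vf))/E1 = -0.07 x 10^-6/K

-0.07 x 10^-6/K


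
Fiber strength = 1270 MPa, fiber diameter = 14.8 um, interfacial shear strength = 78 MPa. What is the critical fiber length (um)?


Lc = sigma_f * d / (2 * tau_i) = 1270 * 14.8 / (2 * 78) = 120.5 um

120.5 um


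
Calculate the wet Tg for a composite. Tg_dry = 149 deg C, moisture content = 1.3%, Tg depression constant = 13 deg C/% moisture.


Tg_wet = Tg_dry - k*moisture = 149 - 13*1.3 = 132.1 deg C

132.1 deg C


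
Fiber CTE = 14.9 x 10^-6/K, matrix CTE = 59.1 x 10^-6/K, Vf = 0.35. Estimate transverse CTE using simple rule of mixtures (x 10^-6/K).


alpha_2 = alpha_f*Vf + alpha_m*(1-Vf) = 14.9*0.35 + 59.1*0.65 = 43.6 x 10^-6/K

43.6 x 10^-6/K


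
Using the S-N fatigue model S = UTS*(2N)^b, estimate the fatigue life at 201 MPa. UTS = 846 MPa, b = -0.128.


N = 0.5 * (S/UTS)^(1/b) = 0.5 * (201/846)^(1/-0.128) = 37612.4624 cycles

37612.4624 cycles


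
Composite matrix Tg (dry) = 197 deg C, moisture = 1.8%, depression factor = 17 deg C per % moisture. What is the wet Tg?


Tg_wet = Tg_dry - k*moisture = 197 - 17*1.8 = 166.4 deg C

166.4 deg C


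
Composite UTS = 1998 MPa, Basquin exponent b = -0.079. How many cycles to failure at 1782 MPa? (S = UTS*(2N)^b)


N = 0.5 * (S/UTS)^(1/b) = 0.5 * (1782/1998)^(1/-0.079) = 2.1278 cycles

2.1278 cycles


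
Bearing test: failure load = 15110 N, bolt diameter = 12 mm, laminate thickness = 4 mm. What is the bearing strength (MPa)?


sigma_br = F/(d*h) = 15110/(12*4) = 314.8 MPa

314.8 MPa


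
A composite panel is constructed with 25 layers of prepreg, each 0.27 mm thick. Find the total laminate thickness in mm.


h = n * t_ply = 25 * 0.27 = 6.75 mm

6.75 mm


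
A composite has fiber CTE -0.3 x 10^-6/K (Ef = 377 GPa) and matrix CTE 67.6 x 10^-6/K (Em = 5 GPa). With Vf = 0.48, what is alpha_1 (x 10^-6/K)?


E1 = Ef*Vf + Em*(1-Vf) = 183.56
alpha_1 = (alpha_f*Ef*Vf + alpha_m*Em*(1-Vf))/E1 = 0.66 x 10^-6/K

0.66 x 10^-6/K


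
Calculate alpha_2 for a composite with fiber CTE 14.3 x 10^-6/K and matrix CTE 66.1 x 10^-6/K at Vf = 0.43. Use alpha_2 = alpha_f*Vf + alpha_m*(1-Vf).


alpha_2 = alpha_f*Vf + alpha_m*(1-Vf) = 14.3*0.43 + 66.1*0.57 = 43.8 x 10^-6/K

43.8 x 10^-6/K


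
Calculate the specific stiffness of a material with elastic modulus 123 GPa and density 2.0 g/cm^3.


Specific stiffness = E/rho = 123/2.0 = 61.5 GPa/(g/cm^3)

61.5 GPa/(g/cm^3)


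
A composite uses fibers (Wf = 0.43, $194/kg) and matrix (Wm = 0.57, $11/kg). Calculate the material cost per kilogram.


Cost = cost_f*Wf + cost_m*Wm = 194*0.43 + 11*0.57 = $89.69/kg

$89.69/kg


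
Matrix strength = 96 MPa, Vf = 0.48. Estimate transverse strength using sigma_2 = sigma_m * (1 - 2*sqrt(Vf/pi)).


factor = 1 - 2*sqrt(0.48/pi) = 0.2182
sigma_2 = 96 * 0.2182 = 20.95 MPa

20.95 MPa


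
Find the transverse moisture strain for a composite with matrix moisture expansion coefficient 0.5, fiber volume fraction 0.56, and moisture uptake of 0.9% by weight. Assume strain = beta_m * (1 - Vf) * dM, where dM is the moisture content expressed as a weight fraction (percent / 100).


dM = 0.9/100 = 0.009
strain = beta_m * (1-Vf) * dM = 0.5 * 0.44 * 0.009 = 0.00198

0.00198


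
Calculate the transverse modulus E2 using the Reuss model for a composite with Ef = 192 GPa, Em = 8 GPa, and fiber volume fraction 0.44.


1/E2 = Vf/Ef + (1-Vf)/Em = 0.44/192 + 0.56/8
E2 = 13.83 GPa

13.83 GPa


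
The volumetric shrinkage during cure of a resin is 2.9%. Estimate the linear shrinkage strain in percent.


Linear shrinkage ≈ vol_shrink/3 = 2.9/3 = 0.967%

0.967%


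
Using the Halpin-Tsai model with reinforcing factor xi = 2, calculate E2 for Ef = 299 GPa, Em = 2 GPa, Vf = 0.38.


eta = (Ef/Em - 1)/(Ef/Em + xi) = (149.5 - 1)/(149.5 + 2) = 0.9802
E2 = Em*(1+xi*eta*Vf)/(1-eta*Vf) = 5.56 GPa

5.56 GPa


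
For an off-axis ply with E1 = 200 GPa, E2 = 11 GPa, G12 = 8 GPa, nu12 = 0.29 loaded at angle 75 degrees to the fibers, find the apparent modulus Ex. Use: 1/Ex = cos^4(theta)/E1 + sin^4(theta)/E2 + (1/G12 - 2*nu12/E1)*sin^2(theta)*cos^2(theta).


cos^4(75) = 0.004487, sin^4(75) = 0.870513, sin^2(75)*cos^2(75) = 0.0625
1/G12 - 2*nu12/E1 = 1/8 - 2*0.29/200 = 0.1221 GPa^-1
1/Ex = 0.004487/200 + 0.870513/11 + 0.1221*0.0625 = 0.0867912 GPa^-1
Ex = 11.52 GPa

11.52 GPa


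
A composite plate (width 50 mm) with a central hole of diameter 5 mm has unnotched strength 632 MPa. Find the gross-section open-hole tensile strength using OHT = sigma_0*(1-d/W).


OHT = sigma_0*(1-d/W) = 632*(1-5/50) = 568.8 MPa

568.8 MPa


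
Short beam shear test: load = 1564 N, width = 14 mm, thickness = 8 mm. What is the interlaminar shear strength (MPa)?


ILSS = 3F/(4bh) = 3*1564/(4*14*8) = 10.47 MPa

10.47 MPa


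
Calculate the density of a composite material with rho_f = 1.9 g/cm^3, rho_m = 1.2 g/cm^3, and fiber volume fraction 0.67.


rho_c = rho_f*Vf + rho_m*(1-Vf) = 1.9*0.67 + 1.2*0.33 = 1.669 g/cm^3

1.669 g/cm^3


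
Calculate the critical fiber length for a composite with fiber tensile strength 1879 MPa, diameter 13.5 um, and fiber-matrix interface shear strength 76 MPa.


Lc = sigma_f * d / (2 * tau_i) = 1879 * 13.5 / (2 * 76) = 166.9 um

166.9 um


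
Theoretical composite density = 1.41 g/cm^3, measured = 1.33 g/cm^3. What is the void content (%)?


Void% = (rho_theo - rho_actual)/rho_theo * 100 = (1.41 - 1.33)/1.41 * 100 = 5.67%

5.67%


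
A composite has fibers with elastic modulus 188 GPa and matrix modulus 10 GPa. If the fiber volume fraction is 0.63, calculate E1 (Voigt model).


E1 = Ef*Vf + Em*(1-Vf) = 188*0.63 + 10*0.37 = 122.14 GPa

122.14 GPa


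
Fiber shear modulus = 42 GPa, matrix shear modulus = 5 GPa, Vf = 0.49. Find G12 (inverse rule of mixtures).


1/G12 = Vf/Gf + (1-Vf)/Gm = 0.49/42 + 0.51/5
G12 = 8.8 GPa

8.8 GPa


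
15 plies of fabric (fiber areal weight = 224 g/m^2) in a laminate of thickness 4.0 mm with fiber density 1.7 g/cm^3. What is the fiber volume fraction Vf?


Vf = n * FAW / (rho_f * h * 1000) = 15 * 224 / (1.7 * 4.0 * 1000) = 0.4941

0.4941


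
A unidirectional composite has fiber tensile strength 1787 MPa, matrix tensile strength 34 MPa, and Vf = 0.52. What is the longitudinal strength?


sigma_1 = sigma_f*Vf + sigma_m*(1-Vf) = 1787*0.52 + 34*0.48 = 945.6 MPa

945.6 MPa


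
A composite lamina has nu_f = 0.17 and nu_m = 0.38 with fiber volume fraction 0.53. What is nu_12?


nu_12 = nu_f*Vf + nu_m*(1-Vf) = 0.17*0.53 + 0.38*0.47 = 0.2687

0.2687


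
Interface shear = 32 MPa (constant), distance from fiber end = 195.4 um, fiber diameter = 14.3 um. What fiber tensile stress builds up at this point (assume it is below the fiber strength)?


Force balance: sigma_f * (pi*d^2/4) = tau * (pi*d) * x  ->  sigma_f = 4 * tau * x / d
sigma_f = 4 * 32 * 195.4 / 14.3 = 1749.0 MPa

1749.0 MPa


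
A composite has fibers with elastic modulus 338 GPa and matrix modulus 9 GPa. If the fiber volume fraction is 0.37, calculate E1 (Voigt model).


E1 = Ef*Vf + Em*(1-Vf) = 338*0.37 + 9*0.63 = 130.73 GPa

130.73 GPa


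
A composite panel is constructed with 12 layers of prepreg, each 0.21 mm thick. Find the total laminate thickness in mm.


h = n * t_ply = 12 * 0.21 = 2.52 mm

2.52 mm


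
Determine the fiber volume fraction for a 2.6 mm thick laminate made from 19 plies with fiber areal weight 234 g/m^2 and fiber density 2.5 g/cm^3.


Vf = n * FAW / (rho_f * h * 1000) = 19 * 234 / (2.5 * 2.6 * 1000) = 0.684

0.684


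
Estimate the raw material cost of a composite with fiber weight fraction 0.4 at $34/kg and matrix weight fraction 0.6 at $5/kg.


Cost = cost_f*Wf + cost_m*Wm = 34*0.4 + 5*0.6 = $16.6/kg

$16.6/kg


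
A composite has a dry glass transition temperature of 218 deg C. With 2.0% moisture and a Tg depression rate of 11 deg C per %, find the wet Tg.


Tg_wet = Tg_dry - k*moisture = 218 - 11*2.0 = 196.0 deg C

196.0 deg C


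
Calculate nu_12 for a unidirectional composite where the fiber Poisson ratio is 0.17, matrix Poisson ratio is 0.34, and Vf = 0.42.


nu_12 = nu_f*Vf + nu_m*(1-Vf) = 0.17*0.42 + 0.34*0.58 = 0.2686

0.2686


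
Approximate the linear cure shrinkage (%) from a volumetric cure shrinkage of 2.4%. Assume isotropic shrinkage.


Linear shrinkage ≈ vol_shrink/3 = 2.4/3 = 0.8%

0.8%


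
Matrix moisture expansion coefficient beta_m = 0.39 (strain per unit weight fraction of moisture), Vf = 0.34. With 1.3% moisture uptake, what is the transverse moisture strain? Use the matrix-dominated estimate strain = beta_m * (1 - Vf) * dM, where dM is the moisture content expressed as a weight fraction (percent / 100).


dM = 1.3/100 = 0.013
strain = beta_m * (1-Vf) * dM = 0.39 * 0.66 * 0.013 = 0.0033462

0.0033462


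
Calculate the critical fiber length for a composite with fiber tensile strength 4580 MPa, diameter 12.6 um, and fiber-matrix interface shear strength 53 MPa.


Lc = sigma_f * d / (2 * tau_i) = 4580 * 12.6 / (2 * 53) = 544.4 um

544.4 um


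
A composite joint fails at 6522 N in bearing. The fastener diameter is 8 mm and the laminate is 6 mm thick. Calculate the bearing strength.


sigma_br = F/(d*h) = 6522/(8*6) = 135.9 MPa

135.9 MPa


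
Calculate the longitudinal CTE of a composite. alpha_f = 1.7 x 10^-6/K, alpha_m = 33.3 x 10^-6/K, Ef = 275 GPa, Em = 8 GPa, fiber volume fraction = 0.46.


E1 = Ef*Vf + Em*(1-Vf) = 130.82
alpha_1 = (alpha_f*Ef*Vf + alpha_m*Em*(1-Vf))/E1 = 2.74 x 10^-6/K

2.74 x 10^-6/K


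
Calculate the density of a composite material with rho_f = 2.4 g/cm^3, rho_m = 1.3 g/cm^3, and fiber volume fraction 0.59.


rho_c = rho_f*Vf + rho_m*(1-Vf) = 2.4*0.59 + 1.3*0.41 = 1.949 g/cm^3

1.949 g/cm^3


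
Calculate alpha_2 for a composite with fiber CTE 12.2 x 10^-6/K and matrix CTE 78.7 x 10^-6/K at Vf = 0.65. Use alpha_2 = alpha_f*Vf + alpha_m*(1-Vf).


alpha_2 = alpha_f*Vf + alpha_m*(1-Vf) = 12.2*0.65 + 78.7*0.35 = 35.5 x 10^-6/K

35.5 x 10^-6/K


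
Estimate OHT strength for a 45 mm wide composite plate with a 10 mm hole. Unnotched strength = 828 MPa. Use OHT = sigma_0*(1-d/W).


OHT = sigma_0*(1-d/W) = 828*(1-10/45) = 644.0 MPa

644.0 MPa


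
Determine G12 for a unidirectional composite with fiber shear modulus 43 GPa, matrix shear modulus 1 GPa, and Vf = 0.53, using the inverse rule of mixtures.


1/G12 = Vf/Gf + (1-Vf)/Gm = 0.53/43 + 0.47/1
G12 = 2.07 GPa

2.07 GPa


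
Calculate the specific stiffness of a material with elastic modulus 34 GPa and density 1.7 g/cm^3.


Specific stiffness = E/rho = 34/1.7 = 20.0 GPa/(g/cm^3)

20.0 GPa/(g/cm^3)


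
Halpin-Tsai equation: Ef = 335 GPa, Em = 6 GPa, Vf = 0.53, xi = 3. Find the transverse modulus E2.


eta = (Ef/Em - 1)/(Ef/Em + xi) = (55.8333 - 1)/(55.8333 + 3) = 0.932
E2 = Em*(1+xi*eta*Vf)/(1-eta*Vf) = 29.43 GPa

29.43 GPa


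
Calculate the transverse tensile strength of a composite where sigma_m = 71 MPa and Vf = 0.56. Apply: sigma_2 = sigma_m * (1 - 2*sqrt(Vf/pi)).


factor = 1 - 2*sqrt(0.56/pi) = 0.1556
sigma_2 = 71 * 0.1556 = 11.05 MPa

11.05 MPa


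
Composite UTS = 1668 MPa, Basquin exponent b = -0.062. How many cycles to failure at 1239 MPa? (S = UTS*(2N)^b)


N = 0.5 * (S/UTS)^(1/b) = 0.5 * (1239/1668)^(1/-0.062) = 60.4821 cycles

60.4821 cycles


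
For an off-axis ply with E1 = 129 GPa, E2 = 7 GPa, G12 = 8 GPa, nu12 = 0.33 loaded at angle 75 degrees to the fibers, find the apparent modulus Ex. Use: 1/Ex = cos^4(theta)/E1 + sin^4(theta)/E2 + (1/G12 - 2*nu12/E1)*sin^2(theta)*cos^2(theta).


cos^4(75) = 0.004487, sin^4(75) = 0.870513, sin^2(75)*cos^2(75) = 0.0625
1/G12 - 2*nu12/E1 = 1/8 - 2*0.33/129 = 0.119884 GPa^-1
1/Ex = 0.004487/129 + 0.870513/7 + 0.119884*0.0625 = 0.1318865 GPa^-1
Ex = 7.58 GPa

7.58 GPa


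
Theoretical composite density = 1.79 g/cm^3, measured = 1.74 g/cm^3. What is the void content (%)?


Void% = (rho_theo - rho_actual)/rho_theo * 100 = (1.79 - 1.74)/1.79 * 100 = 2.79%

2.79%


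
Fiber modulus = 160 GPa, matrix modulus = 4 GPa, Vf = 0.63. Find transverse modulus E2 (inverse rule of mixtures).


1/E2 = Vf/Ef + (1-Vf)/Em = 0.63/160 + 0.37/4
E2 = 10.37 GPa

10.37 GPa


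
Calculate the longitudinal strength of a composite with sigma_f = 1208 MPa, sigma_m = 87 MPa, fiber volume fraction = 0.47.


sigma_1 = sigma_f*Vf + sigma_m*(1-Vf) = 1208*0.47 + 87*0.53 = 613.9 MPa

613.9 MPa


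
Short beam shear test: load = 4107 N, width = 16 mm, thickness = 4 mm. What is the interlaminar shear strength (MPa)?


ILSS = 3F/(4bh) = 3*4107/(4*16*4) = 48.13 MPa

48.13 MPa


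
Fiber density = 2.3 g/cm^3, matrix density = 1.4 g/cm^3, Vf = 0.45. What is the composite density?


rho_c = rho_f*Vf + rho_m*(1-Vf) = 2.3*0.45 + 1.4*0.55 = 1.805 g/cm^3

1.805 g/cm^3


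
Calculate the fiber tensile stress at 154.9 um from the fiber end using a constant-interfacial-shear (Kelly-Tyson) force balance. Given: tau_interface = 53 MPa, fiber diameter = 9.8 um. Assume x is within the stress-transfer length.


Force balance: sigma_f * (pi*d^2/4) = tau * (pi*d) * x  ->  sigma_f = 4 * tau * x / d
sigma_f = 4 * 53 * 154.9 / 9.8 = 3350.9 MPa

3350.9 MPa


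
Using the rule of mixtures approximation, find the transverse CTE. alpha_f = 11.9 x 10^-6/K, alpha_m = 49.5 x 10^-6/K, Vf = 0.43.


alpha_2 = alpha_f*Vf + alpha_m*(1-Vf) = 11.9*0.43 + 49.5*0.57 = 33.3 x 10^-6/K

33.3 x 10^-6/K


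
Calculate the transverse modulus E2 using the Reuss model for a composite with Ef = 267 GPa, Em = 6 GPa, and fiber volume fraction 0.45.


1/E2 = Vf/Ef + (1-Vf)/Em = 0.45/267 + 0.55/6
E2 = 10.71 GPa

10.71 GPa


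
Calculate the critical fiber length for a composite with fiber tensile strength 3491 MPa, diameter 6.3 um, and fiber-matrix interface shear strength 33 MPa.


Lc = sigma_f * d / (2 * tau_i) = 3491 * 6.3 / (2 * 33) = 333.2 um

333.2 um


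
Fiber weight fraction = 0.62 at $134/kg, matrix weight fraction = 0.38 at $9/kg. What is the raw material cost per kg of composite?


Cost = cost_f*Wf + cost_m*Wm = 134*0.62 + 9*0.38 = $86.5/kg

$86.5/kg


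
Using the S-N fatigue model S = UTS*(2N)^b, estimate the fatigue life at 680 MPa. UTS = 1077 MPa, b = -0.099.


N = 0.5 * (S/UTS)^(1/b) = 0.5 * (680/1077)^(1/-0.099) = 52.0248 cycles

52.0248 cycles


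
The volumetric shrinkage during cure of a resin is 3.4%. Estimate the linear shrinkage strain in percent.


Linear shrinkage ≈ vol_shrink/3 = 3.4/3 = 1.133%

1.133%


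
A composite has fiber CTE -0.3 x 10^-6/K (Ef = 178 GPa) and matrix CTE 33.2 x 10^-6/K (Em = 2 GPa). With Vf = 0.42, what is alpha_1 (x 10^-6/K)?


E1 = Ef*Vf + Em*(1-Vf) = 75.92
alpha_1 = (alpha_f*Ef*Vf + alpha_m*Em*(1-Vf))/E1 = 0.21 x 10^-6/K

0.21 x 10^-6/K


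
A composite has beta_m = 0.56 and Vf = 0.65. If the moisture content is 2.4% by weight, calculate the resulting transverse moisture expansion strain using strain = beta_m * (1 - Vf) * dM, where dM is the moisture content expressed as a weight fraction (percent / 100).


dM = 2.4/100 = 0.024
strain = beta_m * (1-Vf) * dM = 0.56 * 0.35 * 0.024 = 0.004704

0.004704


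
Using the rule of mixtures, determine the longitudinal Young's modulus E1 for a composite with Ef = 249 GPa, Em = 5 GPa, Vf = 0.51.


E1 = Ef*Vf + Em*(1-Vf) = 249*0.51 + 5*0.49 = 129.44 GPa

129.44 GPa


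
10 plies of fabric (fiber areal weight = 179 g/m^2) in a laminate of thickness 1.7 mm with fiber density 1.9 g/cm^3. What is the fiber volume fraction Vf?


Vf = n * FAW / (rho_f * h * 1000) = 10 * 179 / (1.9 * 1.7 * 1000) = 0.5542

0.5542


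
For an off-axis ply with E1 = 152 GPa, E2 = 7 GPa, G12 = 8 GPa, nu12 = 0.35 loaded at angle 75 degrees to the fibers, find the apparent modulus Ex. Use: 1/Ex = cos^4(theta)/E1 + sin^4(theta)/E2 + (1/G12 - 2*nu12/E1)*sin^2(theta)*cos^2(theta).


cos^4(75) = 0.004487, sin^4(75) = 0.870513, sin^2(75)*cos^2(75) = 0.0625
1/G12 - 2*nu12/E1 = 1/8 - 2*0.35/152 = 0.120395 GPa^-1
1/Ex = 0.004487/152 + 0.870513/7 + 0.120395*0.0625 = 0.1319132 GPa^-1
Ex = 7.58 GPa

7.58 GPa


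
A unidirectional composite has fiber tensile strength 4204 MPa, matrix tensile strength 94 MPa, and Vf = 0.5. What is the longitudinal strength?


sigma_1 = sigma_f*Vf + sigma_m*(1-Vf) = 4204*0.5 + 94*0.5 = 2149.0 MPa

2149.0 MPa


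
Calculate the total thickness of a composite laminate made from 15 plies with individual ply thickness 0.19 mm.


h = n * t_ply = 15 * 0.19 = 2.85 mm

2.85 mm


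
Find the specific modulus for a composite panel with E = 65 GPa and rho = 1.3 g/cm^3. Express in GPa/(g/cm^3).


Specific stiffness = E/rho = 65/1.3 = 50.0 GPa/(g/cm^3)

50.0 GPa/(g/cm^3)


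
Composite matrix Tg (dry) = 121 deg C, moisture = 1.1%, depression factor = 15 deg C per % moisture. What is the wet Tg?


Tg_wet = Tg_dry - k*moisture = 121 - 15*1.1 = 104.5 deg C

104.5 deg C


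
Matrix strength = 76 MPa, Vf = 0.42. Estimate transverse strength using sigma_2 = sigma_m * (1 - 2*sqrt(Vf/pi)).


factor = 1 - 2*sqrt(0.42/pi) = 0.2687
sigma_2 = 76 * 0.2687 = 20.42 MPa

20.42 MPa


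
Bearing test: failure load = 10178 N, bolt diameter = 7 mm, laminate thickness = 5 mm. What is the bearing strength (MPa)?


sigma_br = F/(d*h) = 10178/(7*5) = 290.8 MPa

290.8 MPa


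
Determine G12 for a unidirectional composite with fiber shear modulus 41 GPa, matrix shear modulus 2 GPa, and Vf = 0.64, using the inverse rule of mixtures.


1/G12 = Vf/Gf + (1-Vf)/Gm = 0.64/41 + 0.36/2
G12 = 5.11 GPa

5.11 GPa


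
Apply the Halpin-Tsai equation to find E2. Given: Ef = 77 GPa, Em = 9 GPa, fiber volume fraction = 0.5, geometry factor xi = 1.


eta = (Ef/Em - 1)/(Ef/Em + xi) = (8.5556 - 1)/(8.5556 + 1) = 0.7907
E2 = Em*(1+xi*eta*Vf)/(1-eta*Vf) = 20.77 GPa

20.77 GPa


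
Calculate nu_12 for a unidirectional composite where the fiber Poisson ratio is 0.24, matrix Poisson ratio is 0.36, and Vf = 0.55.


nu_12 = nu_f*Vf + nu_m*(1-Vf) = 0.24*0.55 + 0.36*0.45 = 0.294

0.294


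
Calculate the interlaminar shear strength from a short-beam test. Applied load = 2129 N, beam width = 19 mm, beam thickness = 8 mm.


ILSS = 3F/(4bh) = 3*2129/(4*19*8) = 10.5 MPa

10.5 MPa


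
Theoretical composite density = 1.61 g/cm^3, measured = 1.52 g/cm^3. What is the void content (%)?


Void% = (rho_theo - rho_actual)/rho_theo * 100 = (1.61 - 1.52)/1.61 * 100 = 5.59%

5.59%


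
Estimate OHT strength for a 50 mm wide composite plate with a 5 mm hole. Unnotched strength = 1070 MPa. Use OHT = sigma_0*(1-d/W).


OHT = sigma_0*(1-d/W) = 1070*(1-5/50) = 963.0 MPa

963.0 MPa


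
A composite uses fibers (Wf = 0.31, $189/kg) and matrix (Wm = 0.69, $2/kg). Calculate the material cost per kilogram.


Cost = cost_f*Wf + cost_m*Wm = 189*0.31 + 2*0.69 = $59.97/kg

$59.97/kg


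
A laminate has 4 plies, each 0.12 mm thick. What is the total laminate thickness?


h = n * t_ply = 4 * 0.12 = 0.48 mm

0.48 mm


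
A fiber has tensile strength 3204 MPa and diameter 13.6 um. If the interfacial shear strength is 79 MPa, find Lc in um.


Lc = sigma_f * d / (2 * tau_i) = 3204 * 13.6 / (2 * 79) = 275.8 um

275.8 um


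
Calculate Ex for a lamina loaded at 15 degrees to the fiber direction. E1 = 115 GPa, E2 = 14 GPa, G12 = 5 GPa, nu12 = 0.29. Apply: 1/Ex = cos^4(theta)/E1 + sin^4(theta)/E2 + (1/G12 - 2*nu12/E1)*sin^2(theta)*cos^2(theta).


cos^4(15) = 0.870513, sin^4(15) = 0.004487, sin^2(15)*cos^2(15) = 0.0625
1/G12 - 2*nu12/E1 = 1/5 - 2*0.29/115 = 0.194957 GPa^-1
1/Ex = 0.870513/115 + 0.004487/14 + 0.194957*0.0625 = 0.020075 GPa^-1
Ex = 49.81 GPa

49.81 GPa


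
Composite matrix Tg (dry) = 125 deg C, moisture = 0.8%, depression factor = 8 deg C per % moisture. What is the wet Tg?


Tg_wet = Tg_dry - k*moisture = 125 - 8*0.8 = 118.6 deg C

118.6 deg C


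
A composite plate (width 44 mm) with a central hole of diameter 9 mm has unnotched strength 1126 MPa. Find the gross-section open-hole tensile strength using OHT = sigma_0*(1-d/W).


OHT = sigma_0*(1-d/W) = 1126*(1-9/44) = 895.7 MPa

895.7 MPa


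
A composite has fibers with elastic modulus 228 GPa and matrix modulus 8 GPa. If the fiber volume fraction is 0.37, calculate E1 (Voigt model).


E1 = Ef*Vf + Em*(1-Vf) = 228*0.37 + 8*0.63 = 89.4 GPa

89.4 GPa


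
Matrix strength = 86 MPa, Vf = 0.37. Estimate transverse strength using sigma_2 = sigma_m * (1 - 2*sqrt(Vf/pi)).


factor = 1 - 2*sqrt(0.37/pi) = 0.3136
sigma_2 = 86 * 0.3136 = 26.97 MPa

26.97 MPa


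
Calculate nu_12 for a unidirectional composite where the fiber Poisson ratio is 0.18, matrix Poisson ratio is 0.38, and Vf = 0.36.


nu_12 = nu_f*Vf + nu_m*(1-Vf) = 0.18*0.36 + 0.38*0.64 = 0.308

0.308


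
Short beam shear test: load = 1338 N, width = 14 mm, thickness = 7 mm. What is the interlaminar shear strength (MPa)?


ILSS = 3F/(4bh) = 3*1338/(4*14*7) = 10.24 MPa

10.24 MPa


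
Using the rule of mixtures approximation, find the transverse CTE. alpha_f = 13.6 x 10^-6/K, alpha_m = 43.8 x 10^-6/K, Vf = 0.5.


alpha_2 = alpha_f*Vf + alpha_m*(1-Vf) = 13.6*0.5 + 43.8*0.5 = 28.7 x 10^-6/K

28.7 x 10^-6/K


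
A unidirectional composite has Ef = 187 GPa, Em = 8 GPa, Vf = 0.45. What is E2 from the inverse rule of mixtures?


1/E2 = Vf/Ef + (1-Vf)/Em = 0.45/187 + 0.55/8
E2 = 14.05 GPa

14.05 GPa


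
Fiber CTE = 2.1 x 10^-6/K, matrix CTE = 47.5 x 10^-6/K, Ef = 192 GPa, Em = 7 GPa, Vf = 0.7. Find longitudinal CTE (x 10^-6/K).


E1 = Ef*Vf + Em*(1-Vf) = 136.5
alpha_1 = (alpha_f*Ef*Vf + alpha_m*Em*(1-Vf))/E1 = 2.8 x 10^-6/K

2.8 x 10^-6/K


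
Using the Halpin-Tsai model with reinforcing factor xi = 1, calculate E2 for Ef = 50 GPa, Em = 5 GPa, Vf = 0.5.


eta = (Ef/Em - 1)/(Ef/Em + xi) = (10.0 - 1)/(10.0 + 1) = 0.8182
E2 = Em*(1+xi*eta*Vf)/(1-eta*Vf) = 11.92 GPa

11.92 GPa


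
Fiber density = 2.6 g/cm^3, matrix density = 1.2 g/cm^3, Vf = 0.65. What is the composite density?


rho_c = rho_f*Vf + rho_m*(1-Vf) = 2.6*0.65 + 1.2*0.35 = 2.11 g/cm^3

2.11 g/cm^3


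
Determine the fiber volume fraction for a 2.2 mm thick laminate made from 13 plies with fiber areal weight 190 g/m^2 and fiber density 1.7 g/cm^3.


Vf = n * FAW / (rho_f * h * 1000) = 13 * 190 / (1.7 * 2.2 * 1000) = 0.6604

0.6604


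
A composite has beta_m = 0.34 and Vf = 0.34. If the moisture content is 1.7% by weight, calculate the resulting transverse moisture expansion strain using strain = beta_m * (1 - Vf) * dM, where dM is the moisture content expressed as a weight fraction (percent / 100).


dM = 1.7/100 = 0.017
strain = beta_m * (1-Vf) * dM = 0.34 * 0.66 * 0.017 = 0.0038148

0.0038148


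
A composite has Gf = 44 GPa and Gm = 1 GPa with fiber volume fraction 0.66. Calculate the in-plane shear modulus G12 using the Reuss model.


1/G12 = Vf/Gf + (1-Vf)/Gm = 0.66/44 + 0.34/1
G12 = 2.82 GPa

2.82 GPa


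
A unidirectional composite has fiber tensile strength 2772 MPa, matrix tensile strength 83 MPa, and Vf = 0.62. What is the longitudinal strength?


sigma_1 = sigma_f*Vf + sigma_m*(1-Vf) = 2772*0.62 + 83*0.38 = 1750.2 MPa

1750.2 MPa


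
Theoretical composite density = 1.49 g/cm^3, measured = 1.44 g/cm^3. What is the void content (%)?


Void% = (rho_theo - rho_actual)/rho_theo * 100 = (1.49 - 1.44)/1.49 * 100 = 3.36%

3.36%


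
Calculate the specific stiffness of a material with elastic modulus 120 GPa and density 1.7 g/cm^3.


Specific stiffness = E/rho = 120/1.7 = 70.6 GPa/(g/cm^3)

70.6 GPa/(g/cm^3)


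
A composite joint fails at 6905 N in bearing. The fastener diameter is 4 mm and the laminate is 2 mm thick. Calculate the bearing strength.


sigma_br = F/(d*h) = 6905/(4*2) = 863.1 MPa

863.1 MPa


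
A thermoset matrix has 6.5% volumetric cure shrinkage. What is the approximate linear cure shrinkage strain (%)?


Linear shrinkage ≈ vol_shrink/3 = 6.5/3 = 2.167%

2.167%


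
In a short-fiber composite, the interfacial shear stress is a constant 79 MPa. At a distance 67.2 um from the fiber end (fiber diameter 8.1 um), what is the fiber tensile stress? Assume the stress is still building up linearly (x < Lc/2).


Force balance: sigma_f * (pi*d^2/4) = tau * (pi*d) * x  ->  sigma_f = 4 * tau * x / d
sigma_f = 4 * 79 * 67.2 / 8.1 = 2621.6 MPa

2621.6 MPa


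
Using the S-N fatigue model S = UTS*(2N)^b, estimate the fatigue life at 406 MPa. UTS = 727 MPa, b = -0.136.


N = 0.5 * (S/UTS)^(1/b) = 0.5 * (406/727)^(1/-0.136) = 36.2515 cycles

36.2515 cycles


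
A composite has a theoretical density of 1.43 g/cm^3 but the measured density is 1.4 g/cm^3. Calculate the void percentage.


Void% = (rho_theo - rho_actual)/rho_theo * 100 = (1.43 - 1.4)/1.43 * 100 = 2.1%

2.1%


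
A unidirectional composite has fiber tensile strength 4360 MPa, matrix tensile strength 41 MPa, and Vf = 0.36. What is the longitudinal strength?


sigma_1 = sigma_f*Vf + sigma_m*(1-Vf) = 4360*0.36 + 41*0.64 = 1595.8 MPa

1595.8 MPa


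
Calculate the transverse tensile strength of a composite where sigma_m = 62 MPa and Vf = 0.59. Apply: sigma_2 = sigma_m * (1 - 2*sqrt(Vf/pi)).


factor = 1 - 2*sqrt(0.59/pi) = 0.1333
sigma_2 = 62 * 0.1333 = 8.26 MPa

8.26 MPa


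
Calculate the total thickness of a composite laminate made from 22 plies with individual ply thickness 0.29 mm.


h = n * t_ply = 22 * 0.29 = 6.38 mm

6.38 mm


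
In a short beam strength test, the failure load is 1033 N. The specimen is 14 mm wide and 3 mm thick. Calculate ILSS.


ILSS = 3F/(4bh) = 3*1033/(4*14*3) = 18.45 MPa

18.45 MPa


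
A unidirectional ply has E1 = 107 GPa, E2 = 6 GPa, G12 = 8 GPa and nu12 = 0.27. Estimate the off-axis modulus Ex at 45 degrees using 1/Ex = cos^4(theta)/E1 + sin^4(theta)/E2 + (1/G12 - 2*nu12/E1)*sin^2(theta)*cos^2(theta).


cos^4(45) = 0.25, sin^4(45) = 0.25, sin^2(45)*cos^2(45) = 0.25
1/G12 - 2*nu12/E1 = 1/8 - 2*0.27/107 = 0.119953 GPa^-1
1/Ex = 0.25/107 + 0.25/6 + 0.119953*0.25 = 0.0739914 GPa^-1
Ex = 13.52 GPa

13.52 GPa


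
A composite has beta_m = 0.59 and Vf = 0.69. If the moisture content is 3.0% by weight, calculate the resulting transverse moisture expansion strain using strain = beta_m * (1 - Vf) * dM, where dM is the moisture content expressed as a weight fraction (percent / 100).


dM = 3.0/100 = 0.03
strain = beta_m * (1-Vf) * dM = 0.59 * 0.31 * 0.03 = 0.005487

0.005487


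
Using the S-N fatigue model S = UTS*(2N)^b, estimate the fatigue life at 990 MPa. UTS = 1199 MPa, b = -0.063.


N = 0.5 * (S/UTS)^(1/b) = 0.5 * (990/1199)^(1/-0.063) = 10.4556 cycles

10.4556 cycles


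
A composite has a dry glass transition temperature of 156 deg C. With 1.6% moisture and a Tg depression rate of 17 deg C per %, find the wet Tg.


Tg_wet = Tg_dry - k*moisture = 156 - 17*1.6 = 128.8 deg C

128.8 deg C


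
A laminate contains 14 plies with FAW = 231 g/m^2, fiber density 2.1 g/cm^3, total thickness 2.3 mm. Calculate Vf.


Vf = n * FAW / (rho_f * h * 1000) = 14 * 231 / (2.1 * 2.3 * 1000) = 0.6696

0.6696


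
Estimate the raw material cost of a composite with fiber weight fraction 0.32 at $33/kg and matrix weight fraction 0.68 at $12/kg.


Cost = cost_f*Wf + cost_m*Wm = 33*0.32 + 12*0.68 = $18.72/kg

$18.72/kg


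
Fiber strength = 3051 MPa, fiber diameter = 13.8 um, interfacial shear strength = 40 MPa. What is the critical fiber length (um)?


Lc = sigma_f * d / (2 * tau_i) = 3051 * 13.8 / (2 * 40) = 526.3 um

526.3 um


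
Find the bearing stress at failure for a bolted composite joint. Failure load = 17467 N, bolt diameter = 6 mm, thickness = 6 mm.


sigma_br = F/(d*h) = 17467/(6*6) = 485.2 MPa

485.2 MPa


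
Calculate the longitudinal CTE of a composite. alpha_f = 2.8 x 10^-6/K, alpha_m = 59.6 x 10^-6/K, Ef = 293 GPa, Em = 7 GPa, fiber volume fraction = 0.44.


E1 = Ef*Vf + Em*(1-Vf) = 132.84
alpha_1 = (alpha_f*Ef*Vf + alpha_m*Em*(1-Vf))/E1 = 4.48 x 10^-6/K

4.48 x 10^-6/K


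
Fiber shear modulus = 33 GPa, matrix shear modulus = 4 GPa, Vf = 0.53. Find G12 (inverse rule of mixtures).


1/G12 = Vf/Gf + (1-Vf)/Gm = 0.53/33 + 0.47/4
G12 = 7.49 GPa

7.49 GPa


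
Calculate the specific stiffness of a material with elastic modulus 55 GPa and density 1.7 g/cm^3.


Specific stiffness = E/rho = 55/1.7 = 32.4 GPa/(g/cm^3)

32.4 GPa/(g/cm^3)


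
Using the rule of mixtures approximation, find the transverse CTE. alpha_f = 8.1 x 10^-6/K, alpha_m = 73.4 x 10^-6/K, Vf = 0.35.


alpha_2 = alpha_f*Vf + alpha_m*(1-Vf) = 8.1*0.35 + 73.4*0.65 = 50.5 x 10^-6/K

50.5 x 10^-6/K


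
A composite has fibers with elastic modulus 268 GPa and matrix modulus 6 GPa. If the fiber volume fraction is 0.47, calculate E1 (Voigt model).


E1 = Ef*Vf + Em*(1-Vf) = 268*0.47 + 6*0.53 = 129.14 GPa

129.14 GPa


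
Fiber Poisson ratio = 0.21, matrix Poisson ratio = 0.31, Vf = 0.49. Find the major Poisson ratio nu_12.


nu_12 = nu_f*Vf + nu_m*(1-Vf) = 0.21*0.49 + 0.31*0.51 = 0.261

0.261


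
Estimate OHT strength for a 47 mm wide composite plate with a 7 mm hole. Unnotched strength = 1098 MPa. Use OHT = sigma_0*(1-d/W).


OHT = sigma_0*(1-d/W) = 1098*(1-7/47) = 934.5 MPa

934.5 MPa


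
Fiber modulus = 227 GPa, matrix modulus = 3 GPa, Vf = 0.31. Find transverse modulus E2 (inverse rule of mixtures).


1/E2 = Vf/Ef + (1-Vf)/Em = 0.31/227 + 0.69/3
E2 = 4.32 GPa

4.32 GPa


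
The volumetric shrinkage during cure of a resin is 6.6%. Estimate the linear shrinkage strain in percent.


Linear shrinkage ≈ vol_shrink/3 = 6.6/3 = 2.2%

2.2%


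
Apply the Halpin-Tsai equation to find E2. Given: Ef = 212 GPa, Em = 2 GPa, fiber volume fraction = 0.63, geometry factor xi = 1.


eta = (Ef/Em - 1)/(Ef/Em + xi) = (106.0 - 1)/(106.0 + 1) = 0.9813
E2 = Em*(1+xi*eta*Vf)/(1-eta*Vf) = 8.48 GPa

8.48 GPa


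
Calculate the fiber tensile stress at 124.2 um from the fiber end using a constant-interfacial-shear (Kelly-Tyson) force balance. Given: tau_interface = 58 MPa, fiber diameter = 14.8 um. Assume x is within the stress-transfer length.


Force balance: sigma_f * (pi*d^2/4) = tau * (pi*d) * x  ->  sigma_f = 4 * tau * x / d
sigma_f = 4 * 58 * 124.2 / 14.8 = 1946.9 MPa

1946.9 MPa


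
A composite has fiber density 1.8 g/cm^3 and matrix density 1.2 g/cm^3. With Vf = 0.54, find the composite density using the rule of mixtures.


rho_c = rho_f*Vf + rho_m*(1-Vf) = 1.8*0.54 + 1.2*0.46 = 1.524 g/cm^3

1.524 g/cm^3


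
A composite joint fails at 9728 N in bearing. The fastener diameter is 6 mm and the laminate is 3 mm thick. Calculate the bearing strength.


sigma_br = F/(d*h) = 9728/(6*3) = 540.4 MPa

540.4 MPa


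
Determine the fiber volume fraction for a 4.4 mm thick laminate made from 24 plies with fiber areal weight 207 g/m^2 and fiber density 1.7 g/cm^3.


Vf = n * FAW / (rho_f * h * 1000) = 24 * 207 / (1.7 * 4.4 * 1000) = 0.6642

0.6642


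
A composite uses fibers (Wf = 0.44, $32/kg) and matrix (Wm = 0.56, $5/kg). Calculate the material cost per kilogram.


Cost = cost_f*Wf + cost_m*Wm = 32*0.44 + 5*0.56 = $16.88/kg

$16.88/kg


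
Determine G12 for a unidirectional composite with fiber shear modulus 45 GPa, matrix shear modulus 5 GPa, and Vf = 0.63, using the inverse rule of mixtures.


1/G12 = Vf/Gf + (1-Vf)/Gm = 0.63/45 + 0.37/5
G12 = 11.36 GPa

11.36 GPa


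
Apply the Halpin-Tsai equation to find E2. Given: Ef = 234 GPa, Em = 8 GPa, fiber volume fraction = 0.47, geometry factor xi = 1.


eta = (Ef/Em - 1)/(Ef/Em + xi) = (29.25 - 1)/(29.25 + 1) = 0.9339
E2 = Em*(1+xi*eta*Vf)/(1-eta*Vf) = 20.52 GPa

20.52 GPa


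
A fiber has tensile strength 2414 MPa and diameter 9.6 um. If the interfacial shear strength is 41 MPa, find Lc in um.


Lc = sigma_f * d / (2 * tau_i) = 2414 * 9.6 / (2 * 41) = 282.6 um

282.6 um


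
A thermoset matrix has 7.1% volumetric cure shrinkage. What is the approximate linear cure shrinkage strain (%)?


Linear shrinkage ≈ vol_shrink/3 = 7.1/3 = 2.367%

2.367%


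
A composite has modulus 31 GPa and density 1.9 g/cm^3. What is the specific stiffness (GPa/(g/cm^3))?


Specific stiffness = E/rho = 31/1.9 = 16.3 GPa/(g/cm^3)

16.3 GPa/(g/cm^3)


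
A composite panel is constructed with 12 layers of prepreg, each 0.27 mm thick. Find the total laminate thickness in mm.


h = n * t_ply = 12 * 0.27 = 3.24 mm

3.24 mm


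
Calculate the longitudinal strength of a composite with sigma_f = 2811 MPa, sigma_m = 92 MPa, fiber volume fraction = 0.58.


sigma_1 = sigma_f*Vf + sigma_m*(1-Vf) = 2811*0.58 + 92*0.42 = 1669.0 MPa

1669.0 MPa


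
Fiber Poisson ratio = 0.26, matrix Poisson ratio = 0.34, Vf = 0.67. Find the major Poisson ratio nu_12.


nu_12 = nu_f*Vf + nu_m*(1-Vf) = 0.26*0.67 + 0.34*0.33 = 0.2864

0.2864


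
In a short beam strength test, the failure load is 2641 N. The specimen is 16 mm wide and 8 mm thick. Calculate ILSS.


ILSS = 3F/(4bh) = 3*2641/(4*16*8) = 15.47 MPa

15.47 MPa


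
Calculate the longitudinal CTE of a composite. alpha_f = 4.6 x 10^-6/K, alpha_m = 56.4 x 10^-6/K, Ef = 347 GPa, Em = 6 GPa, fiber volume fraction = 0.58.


E1 = Ef*Vf + Em*(1-Vf) = 203.78
alpha_1 = (alpha_f*Ef*Vf + alpha_m*Em*(1-Vf))/E1 = 5.24 x 10^-6/K

5.24 x 10^-6/K


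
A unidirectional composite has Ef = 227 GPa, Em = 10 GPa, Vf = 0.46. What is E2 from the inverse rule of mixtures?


1/E2 = Vf/Ef + (1-Vf)/Em = 0.46/227 + 0.54/10
E2 = 17.85 GPa

17.85 GPa


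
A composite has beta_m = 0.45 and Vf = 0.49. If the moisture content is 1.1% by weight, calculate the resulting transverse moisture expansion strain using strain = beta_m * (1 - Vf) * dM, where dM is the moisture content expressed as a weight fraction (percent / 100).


dM = 1.1/100 = 0.011
strain = beta_m * (1-Vf) * dM = 0.45 * 0.51 * 0.011 = 0.0025245

0.0025245


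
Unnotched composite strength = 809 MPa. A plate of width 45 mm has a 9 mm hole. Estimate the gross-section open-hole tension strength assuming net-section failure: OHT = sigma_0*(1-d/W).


OHT = sigma_0*(1-d/W) = 809*(1-9/45) = 647.2 MPa

647.2 MPa


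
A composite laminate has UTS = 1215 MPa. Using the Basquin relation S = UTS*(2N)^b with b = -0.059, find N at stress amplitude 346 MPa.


N = 0.5 * (S/UTS)^(1/b) = 0.5 * (346/1215)^(1/-0.059) = 8.8051e+08 cycles

8.8051e+08 cycles


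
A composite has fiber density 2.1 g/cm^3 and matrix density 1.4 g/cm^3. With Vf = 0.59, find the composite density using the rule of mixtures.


rho_c = rho_f*Vf + rho_m*(1-Vf) = 2.1*0.59 + 1.4*0.41 = 1.813 g/cm^3

1.813 g/cm^3


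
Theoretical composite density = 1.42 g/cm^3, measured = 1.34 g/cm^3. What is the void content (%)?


Void% = (rho_theo - rho_actual)/rho_theo * 100 = (1.42 - 1.34)/1.42 * 100 = 5.63%

5.63%


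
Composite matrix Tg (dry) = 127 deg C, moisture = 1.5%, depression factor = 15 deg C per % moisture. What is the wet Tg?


Tg_wet = Tg_dry - k*moisture = 127 - 15*1.5 = 104.5 deg C

104.5 deg C


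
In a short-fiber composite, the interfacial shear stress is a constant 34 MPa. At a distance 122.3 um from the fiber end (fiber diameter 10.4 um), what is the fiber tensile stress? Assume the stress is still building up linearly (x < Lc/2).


Force balance: sigma_f * (pi*d^2/4) = tau * (pi*d) * x  ->  sigma_f = 4 * tau * x / d
sigma_f = 4 * 34 * 122.3 / 10.4 = 1599.3 MPa

1599.3 MPa


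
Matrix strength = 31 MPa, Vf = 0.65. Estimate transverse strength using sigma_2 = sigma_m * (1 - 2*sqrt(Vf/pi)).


factor = 1 - 2*sqrt(0.65/pi) = 0.0903
sigma_2 = 31 * 0.0903 = 2.8 MPa

2.8 MPa


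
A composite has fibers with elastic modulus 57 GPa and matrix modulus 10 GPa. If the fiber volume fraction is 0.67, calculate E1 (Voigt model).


E1 = Ef*Vf + Em*(1-Vf) = 57*0.67 + 10*0.33 = 41.49 GPa

41.49 GPa
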